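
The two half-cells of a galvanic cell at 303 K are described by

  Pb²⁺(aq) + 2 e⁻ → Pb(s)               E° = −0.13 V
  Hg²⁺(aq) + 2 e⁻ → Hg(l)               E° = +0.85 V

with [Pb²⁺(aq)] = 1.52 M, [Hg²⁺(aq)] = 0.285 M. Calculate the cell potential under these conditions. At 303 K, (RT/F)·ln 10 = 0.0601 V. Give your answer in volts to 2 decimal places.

+0.96 V

Since E°(Hg²⁺/Hg) > E°(Pb²⁺/Pb), Hg²⁺/Hg serves as the cathode.
E°cell = +0.85 − (−0.13) = +0.98 V, with n = 2 electrons transferred.
Balancing gives Hg²⁺(aq) + Pb(s) → Hg(l) + Pb²⁺(aq); hence Q = [Pb²⁺(aq)] / [Hg²⁺(aq)] = 5.33 (log Q = 0.727).
E = E° − (0.0601/n)·log Q = +0.98 − (0.0601/2)(0.727) = +0.96 V.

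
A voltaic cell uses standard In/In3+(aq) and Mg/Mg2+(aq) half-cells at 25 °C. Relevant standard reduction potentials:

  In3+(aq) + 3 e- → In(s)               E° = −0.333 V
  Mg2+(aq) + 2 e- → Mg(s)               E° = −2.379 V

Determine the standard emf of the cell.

The In³⁺/In couple has the higher E°, so In ion is reduced (cathode) and Mg is oxidized (anode).
E°cell = E°(cathode) − E°(anode) = −0.333 − (−2.379) = +2.046 V.

+2.046 V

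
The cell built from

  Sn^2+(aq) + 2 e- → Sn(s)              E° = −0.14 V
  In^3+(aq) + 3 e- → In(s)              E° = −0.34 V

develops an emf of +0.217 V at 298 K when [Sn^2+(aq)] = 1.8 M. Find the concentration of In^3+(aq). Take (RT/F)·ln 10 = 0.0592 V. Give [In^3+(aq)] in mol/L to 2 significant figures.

With Sn²⁺/Sn at the cathode and In³⁺/In at the anode, E°cell = −0.14 − (−0.34) = +0.20 V (n = 6).
Rearranging E = E° − (0.0592/n)·log Q gives log Q = 6(+0.20 − (+0.217))/0.0592 = −1.723.
Balancing electrons gives 3 Sn^2+(aq) + 2 In(s) → 3 Sn(s) + 2 In^3+(aq); thus Q = [In^3+(aq)]^2 / [Sn^2+(aq)]^3.
Isolating [In^3+(aq)] in Q = 10^{−1.723} yields log [In^3+(aq)] = −0.479, i.e. 0.33 M.

0.33 M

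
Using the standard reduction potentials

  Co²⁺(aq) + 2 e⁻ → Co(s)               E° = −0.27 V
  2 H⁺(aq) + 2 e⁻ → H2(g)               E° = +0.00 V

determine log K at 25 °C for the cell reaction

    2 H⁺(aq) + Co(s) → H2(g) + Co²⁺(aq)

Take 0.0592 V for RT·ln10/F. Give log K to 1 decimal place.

log K = 9.1

The 2H⁺/H₂ couple is reduced (cathode); E°cell = +0.00 − (−0.27) = +0.27 V with n = 2.
At equilibrium E = 0, so log K = nE°cell / 0.0592 = (2)(+0.27) / 0.0592 = 9.1.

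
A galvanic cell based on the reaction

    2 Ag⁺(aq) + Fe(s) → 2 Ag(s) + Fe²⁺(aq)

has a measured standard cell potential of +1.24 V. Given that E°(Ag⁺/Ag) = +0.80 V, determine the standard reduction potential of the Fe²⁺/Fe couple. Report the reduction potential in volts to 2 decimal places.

−0.44 V

In the reaction as written the Ag⁺/Ag couple is reduced (cathode) and Fe²⁺/Fe is oxidized (anode), so E°cell = E°(Ag⁺/Ag) − E°(Fe²⁺/Fe).
E°(Fe²⁺/Fe) = E°(cathode) − E°cell = +0.80 − (+1.24) = −0.44 V.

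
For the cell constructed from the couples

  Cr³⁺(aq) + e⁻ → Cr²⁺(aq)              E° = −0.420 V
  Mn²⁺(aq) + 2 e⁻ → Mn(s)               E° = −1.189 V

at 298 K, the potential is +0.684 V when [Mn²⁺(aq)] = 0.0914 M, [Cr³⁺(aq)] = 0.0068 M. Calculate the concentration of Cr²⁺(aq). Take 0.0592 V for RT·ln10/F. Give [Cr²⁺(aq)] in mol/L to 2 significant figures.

0.61 M

The Cr³⁺/Cr²⁺ couple has the larger reduction potential, so it is the cathode: E°cell = −0.420 − (−1.189) = +0.769 V and n = 2.
From the Nernst equation, log Q = n(E° − E)/0.0592 = 2·(+0.769 − (+0.684))/0.0592 = 2.872.
The balanced reaction is 2 Cr³⁺(aq) + Mn(s) → 2 Cr²⁺(aq) + Mn²⁺(aq), so Q = ([Cr²⁺(aq)]^2·[Mn²⁺(aq)]) / [Cr³⁺(aq)]^2.
Substituting the known concentrations and solving, log [Cr²⁺(aq)] = −0.212 and [Cr²⁺(aq)] = 0.61 M.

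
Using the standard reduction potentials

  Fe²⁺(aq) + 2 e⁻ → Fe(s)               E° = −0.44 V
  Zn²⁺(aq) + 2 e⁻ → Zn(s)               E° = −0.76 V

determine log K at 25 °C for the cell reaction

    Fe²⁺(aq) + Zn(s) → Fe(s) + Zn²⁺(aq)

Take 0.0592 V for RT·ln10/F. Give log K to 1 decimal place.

log K = 10.8

The Fe²⁺/Fe couple is reduced (cathode); E°cell = −0.44 − (−0.76) = +0.32 V with n = 2.
At equilibrium E = 0, so log K = nE°cell / 0.0592 = (2)(+0.32) / 0.0592 = 10.8.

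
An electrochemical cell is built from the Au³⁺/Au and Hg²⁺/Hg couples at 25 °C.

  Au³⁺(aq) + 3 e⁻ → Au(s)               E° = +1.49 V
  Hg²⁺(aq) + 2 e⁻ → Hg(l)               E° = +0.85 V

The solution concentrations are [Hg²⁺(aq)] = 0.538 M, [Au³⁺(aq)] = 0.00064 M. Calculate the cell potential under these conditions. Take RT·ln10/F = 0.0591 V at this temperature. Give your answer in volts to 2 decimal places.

+0.59 V

Au³⁺/Au is reduced (cathode, E° = +1.49 V) and Hg²⁺/Hg is oxidized (anode).
E°cell = +1.49 − (+0.85) = +0.64 V, with n = 6 electrons transferred.
For the overall reaction 2 Au³⁺(aq) + 3 Hg(l) → 2 Au(s) + 3 Hg²⁺(aq), Q = [Hg²⁺(aq)]^3 / [Au³⁺(aq)]^2 = 3.8×10^5, giving log Q = 5.580.
Applying E = E° − (RT ln10/nF)·log Q gives +0.64 − (0.0591/6)(5.580) = +0.59 V.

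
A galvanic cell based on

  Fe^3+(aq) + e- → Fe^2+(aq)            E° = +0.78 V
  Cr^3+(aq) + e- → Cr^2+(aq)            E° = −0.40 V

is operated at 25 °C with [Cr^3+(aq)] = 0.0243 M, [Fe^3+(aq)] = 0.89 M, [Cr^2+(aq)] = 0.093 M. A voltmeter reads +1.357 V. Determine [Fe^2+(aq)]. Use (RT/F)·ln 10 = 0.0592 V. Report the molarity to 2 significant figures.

Fe³⁺/Fe²⁺ is the cathode (higher E°); E°cell = +0.78 − (−0.40) = +1.18 V with n = 1.
From the Nernst equation, log Q = n(E° − E)/0.0592 = 1·(+1.18 − (+1.357))/0.0592 = −2.990.
For Fe^3+(aq) + Cr^2+(aq) → Fe^2+(aq) + Cr^3+(aq), the reaction quotient is Q = ([Fe^2+(aq)]·[Cr^3+(aq)]) / ([Fe^3+(aq)]·[Cr^2+(aq)]).
Solving for the unknown gives log [Fe^2+(aq)] = −2.458, so [Fe^2+(aq)] ≈ 0.0035 M.

0.0035 M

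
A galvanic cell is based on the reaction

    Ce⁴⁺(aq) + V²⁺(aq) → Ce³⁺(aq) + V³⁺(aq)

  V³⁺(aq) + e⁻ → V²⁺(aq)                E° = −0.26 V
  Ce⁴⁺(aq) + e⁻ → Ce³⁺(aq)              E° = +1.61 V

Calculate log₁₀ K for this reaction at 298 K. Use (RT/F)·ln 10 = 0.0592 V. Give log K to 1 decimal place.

log K = 31.6

The Ce⁴⁺/Ce³⁺ couple is reduced (cathode); E°cell = +1.61 − (−0.26) = +1.87 V with n = 1.
At equilibrium E = 0, so log K = nE°cell / 0.0592 = (1)(+1.87) / 0.0592 = 31.6.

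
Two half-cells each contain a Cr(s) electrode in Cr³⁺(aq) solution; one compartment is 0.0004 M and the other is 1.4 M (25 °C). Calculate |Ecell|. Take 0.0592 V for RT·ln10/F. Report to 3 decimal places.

For a concentration cell E°cell = 0, since both electrodes use the same couple.
The compartment with the higher Cr³⁺(aq) concentration (1.4 M) acts as the cathode; ions are reduced there and produced at the dilute (0.0004 M) anode.
With n = 3, Ecell = −(0.0592/3)·log([dilute]/[conc]) = −(0.0592/3)·log(0.0004/1.4) = +0.070 V.

0.070 V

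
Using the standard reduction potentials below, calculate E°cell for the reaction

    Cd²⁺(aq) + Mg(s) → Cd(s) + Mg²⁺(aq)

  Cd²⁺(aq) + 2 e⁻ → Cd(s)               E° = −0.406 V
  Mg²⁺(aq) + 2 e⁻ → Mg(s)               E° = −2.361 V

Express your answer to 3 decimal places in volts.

In the reaction as written, Cd²⁺(aq) is reduced (cathode) and Mg²⁺(aq) is produced by oxidation at the anode.
E°cell = E°(cathode) − E°(anode) = −0.406 − (−2.361) = +1.955 V.
The positive value indicates the reaction is spontaneous as written.

+1.955 V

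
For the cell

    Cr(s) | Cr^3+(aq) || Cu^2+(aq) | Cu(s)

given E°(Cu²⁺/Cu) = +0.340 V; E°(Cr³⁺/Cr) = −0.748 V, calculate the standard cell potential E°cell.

+1.088 V

By convention the left-hand electrode in cell notation is the anode (oxidation) and the right-hand electrode is the cathode (reduction).
E°cell = E°(right) − E°(left) = +0.340 − (−0.748) = +1.088 V.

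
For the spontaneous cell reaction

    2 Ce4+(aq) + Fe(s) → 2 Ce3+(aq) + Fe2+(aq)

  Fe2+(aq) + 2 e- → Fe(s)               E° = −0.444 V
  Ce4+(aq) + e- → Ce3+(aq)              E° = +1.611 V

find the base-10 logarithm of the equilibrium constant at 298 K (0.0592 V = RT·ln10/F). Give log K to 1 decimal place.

The Ce⁴⁺/Ce³⁺ couple is reduced (cathode); E°cell = +1.611 − (−0.444) = +2.055 V with n = 2.
At equilibrium E = 0, so log K = nE°cell / 0.0592 = (2)(+2.055) / 0.0592 = 69.4.

log K = 69.4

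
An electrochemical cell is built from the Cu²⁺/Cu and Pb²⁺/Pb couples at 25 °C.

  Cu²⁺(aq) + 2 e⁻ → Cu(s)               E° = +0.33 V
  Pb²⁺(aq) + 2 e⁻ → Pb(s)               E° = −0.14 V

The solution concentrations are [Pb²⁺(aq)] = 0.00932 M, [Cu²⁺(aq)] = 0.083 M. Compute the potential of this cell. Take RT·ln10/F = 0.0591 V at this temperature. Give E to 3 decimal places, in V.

Since E°(Cu²⁺/Cu) > E°(Pb²⁺/Pb), Cu²⁺/Cu serves as the cathode.
The standard potential is +0.33 − (−0.14) = +0.47 V and the balanced reaction transfers n = 2 electrons.
The balanced reaction is Cu²⁺(aq) + Pb(s) → Cu(s) + Pb²⁺(aq), so Q = [Pb²⁺(aq)] / [Cu²⁺(aq)] = 0.112 and log Q = −0.950.
By the Nernst equation, E = +0.47 − (0.0591/2)·(−0.950) = +0.498 V.

+0.498 V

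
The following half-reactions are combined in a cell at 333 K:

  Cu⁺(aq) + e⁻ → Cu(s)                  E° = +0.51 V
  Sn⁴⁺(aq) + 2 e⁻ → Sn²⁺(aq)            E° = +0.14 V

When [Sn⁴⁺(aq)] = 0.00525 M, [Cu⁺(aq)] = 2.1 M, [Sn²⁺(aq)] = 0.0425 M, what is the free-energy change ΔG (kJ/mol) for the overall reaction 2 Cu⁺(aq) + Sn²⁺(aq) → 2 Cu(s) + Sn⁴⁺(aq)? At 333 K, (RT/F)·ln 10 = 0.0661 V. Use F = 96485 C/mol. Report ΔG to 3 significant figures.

−81.3 kJ/mol

The standard cell potential is +0.51 − (+0.14) = +0.37 V, with n = 2 electrons in the balanced equation.
Here Q = [Sn⁴⁺(aq)] / ([Cu⁺(aq)]^2·[Sn²⁺(aq)]) = 0.028 (log Q = −1.553), giving E = +0.37 − (0.0661/2)·(−1.553) = +0.4213 V.
Then ΔG = −nFE = −2 × 96485 × +0.4213 J/mol = −81.3 kJ/mol.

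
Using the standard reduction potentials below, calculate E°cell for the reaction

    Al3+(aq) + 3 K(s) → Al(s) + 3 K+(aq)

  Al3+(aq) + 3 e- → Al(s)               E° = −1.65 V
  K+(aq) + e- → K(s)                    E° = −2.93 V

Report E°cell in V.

In the reaction as written, Al3+(aq) is reduced (cathode) and K+(aq) is produced by oxidation at the anode.
E°cell = E°(cathode) − E°(anode) = −1.65 − (−2.93) = +1.28 V.

+1.28 V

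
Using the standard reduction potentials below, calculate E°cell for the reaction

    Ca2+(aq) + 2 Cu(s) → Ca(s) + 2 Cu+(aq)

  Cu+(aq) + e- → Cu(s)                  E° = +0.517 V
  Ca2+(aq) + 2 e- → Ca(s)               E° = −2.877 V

−3.394 V

In the reaction as written, Ca2+(aq) is reduced (cathode) and Cu+(aq) is produced by oxidation at the anode.
E°cell = E°(cathode) − E°(anode) = −2.877 − (+0.517) = −3.394 V.
The negative E°cell means the reaction is non-spontaneous in the direction written.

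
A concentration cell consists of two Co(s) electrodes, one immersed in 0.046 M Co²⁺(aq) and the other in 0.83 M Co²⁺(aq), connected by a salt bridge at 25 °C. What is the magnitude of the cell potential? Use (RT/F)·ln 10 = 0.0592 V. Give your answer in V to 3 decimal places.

0.037 V

For a concentration cell E°cell = 0, since both electrodes use the same couple.
The compartment with the higher Co²⁺(aq) concentration (0.83 M) acts as the cathode; ions are reduced there and produced at the dilute (0.046 M) anode.
With n = 2, Ecell = −(0.0592/2)·log([dilute]/[conc]) = −(0.0592/2)·log(0.046/0.83) = +0.037 V.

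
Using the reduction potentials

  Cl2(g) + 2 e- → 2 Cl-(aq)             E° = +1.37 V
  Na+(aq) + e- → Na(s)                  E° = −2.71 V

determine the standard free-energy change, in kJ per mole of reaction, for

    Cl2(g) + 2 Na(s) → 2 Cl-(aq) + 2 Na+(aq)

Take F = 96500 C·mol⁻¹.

−787 kJ/mol

In the reaction as written Cl2(g) is reduced, so the Cl₂/Cl⁻ couple is the cathode and Na⁺/Na is the anode.
E°cell = +1.37 − (−2.71) = +4.08 V; balancing electrons gives n = 2.
ΔG° = −nFE°cell = −(2)(96500)(+4.08) J/mol = −787 kJ/mol.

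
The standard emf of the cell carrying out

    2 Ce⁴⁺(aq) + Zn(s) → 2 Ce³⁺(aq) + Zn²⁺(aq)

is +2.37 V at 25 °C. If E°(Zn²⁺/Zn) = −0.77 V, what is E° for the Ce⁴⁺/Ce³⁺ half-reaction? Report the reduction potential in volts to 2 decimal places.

+1.60 V

In the reaction as written the Ce⁴⁺/Ce³⁺ couple is reduced (cathode) and Zn²⁺/Zn is oxidized (anode), so E°cell = E°(Ce⁴⁺/Ce³⁺) − E°(Zn²⁺/Zn).
E°(Ce⁴⁺/Ce³⁺) = E°cell + E°(anode) = +2.37 + (−0.77) = +1.60 V.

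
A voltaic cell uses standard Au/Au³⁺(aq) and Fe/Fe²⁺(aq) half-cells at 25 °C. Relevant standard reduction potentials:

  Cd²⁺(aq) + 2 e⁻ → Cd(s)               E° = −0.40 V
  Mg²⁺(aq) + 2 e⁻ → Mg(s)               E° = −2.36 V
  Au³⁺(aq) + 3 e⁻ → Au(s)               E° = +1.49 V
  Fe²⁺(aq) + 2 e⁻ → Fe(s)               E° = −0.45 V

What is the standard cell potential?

+1.94 V

Of the two couples in this cell, the one with the more positive reduction potential is reduced at the cathode: here that is Au³⁺/Au (+1.49 V); Fe²⁺/Fe (−0.45 V) is the anode.
E°cell = E°(cathode) − E°(anode) = +1.49 − (−0.45) = +1.94 V.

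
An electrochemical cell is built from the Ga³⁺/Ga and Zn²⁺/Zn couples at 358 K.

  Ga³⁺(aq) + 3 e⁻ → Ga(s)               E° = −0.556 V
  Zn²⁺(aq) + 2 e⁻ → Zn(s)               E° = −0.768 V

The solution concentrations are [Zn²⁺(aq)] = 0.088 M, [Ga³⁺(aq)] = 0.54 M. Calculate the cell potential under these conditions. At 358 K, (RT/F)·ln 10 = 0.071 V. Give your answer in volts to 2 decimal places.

+0.24 V

Since E°(Ga³⁺/Ga) > E°(Zn²⁺/Zn), Ga³⁺/Ga serves as the cathode.
The standard potential is −0.556 − (−0.768) = +0.212 V and the balanced reaction transfers n = 6 electrons.
For the overall reaction 2 Ga³⁺(aq) + 3 Zn(s) → 2 Ga(s) + 3 Zn²⁺(aq), Q = [Zn²⁺(aq)]^3 / [Ga³⁺(aq)]^2 = 0.00234, giving log Q = −2.631.
E = E° − (0.071/n)·log Q = +0.212 − (0.071/6)(−2.631) = +0.24 V.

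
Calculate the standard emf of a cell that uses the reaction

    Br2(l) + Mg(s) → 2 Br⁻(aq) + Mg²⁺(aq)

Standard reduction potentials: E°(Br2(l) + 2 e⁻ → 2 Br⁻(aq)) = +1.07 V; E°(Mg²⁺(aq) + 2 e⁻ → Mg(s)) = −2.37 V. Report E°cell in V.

Br2(l) gains electrons, so the Br₂/Br⁻ couple is the cathode; the Mg²⁺/Mg couple is the anode.
E°cell = E°(cathode) − E°(anode) = +1.07 − (−2.37) = +3.44 V.
The positive value indicates the reaction is spontaneous as written.

+3.44 V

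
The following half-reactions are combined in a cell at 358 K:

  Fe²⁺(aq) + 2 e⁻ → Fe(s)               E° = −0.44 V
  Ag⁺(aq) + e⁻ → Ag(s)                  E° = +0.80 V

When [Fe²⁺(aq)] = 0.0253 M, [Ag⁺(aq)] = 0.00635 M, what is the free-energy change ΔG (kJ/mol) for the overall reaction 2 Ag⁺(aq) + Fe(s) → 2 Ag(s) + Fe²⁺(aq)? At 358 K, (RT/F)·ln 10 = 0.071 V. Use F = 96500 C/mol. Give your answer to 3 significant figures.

E°cell = +0.80 − (−0.44) = +1.24 V; the balanced reaction transfers n = 2 electrons.
Here Q = [Fe²⁺(aq)] / [Ag⁺(aq)]^2 = 627 (log Q = 2.798), giving E = +1.24 − (0.071/2)·(2.798) = +1.1407 V.
ΔG = −nFE = −(2)(96500)(+1.1407) J/mol = −220 kJ/mol.

−220 kJ/mol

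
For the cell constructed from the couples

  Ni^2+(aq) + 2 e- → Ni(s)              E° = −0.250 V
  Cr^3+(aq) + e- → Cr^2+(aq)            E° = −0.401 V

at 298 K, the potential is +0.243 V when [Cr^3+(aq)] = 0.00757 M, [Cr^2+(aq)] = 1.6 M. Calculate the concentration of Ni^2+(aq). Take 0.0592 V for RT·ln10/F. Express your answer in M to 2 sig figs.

0.029 M

The Ni²⁺/Ni couple has the larger reduction potential, so it is the cathode: E°cell = −0.250 − (−0.401) = +0.151 V and n = 2.
Rearranging E = E° − (0.0592/n)·log Q gives log Q = 2(+0.151 − (+0.243))/0.0592 = −3.108.
Balancing electrons gives Ni^2+(aq) + 2 Cr^2+(aq) → Ni(s) + 2 Cr^3+(aq); thus Q = [Cr^3+(aq)]^2 / ([Ni^2+(aq)]·[Cr^2+(aq)]^2).
Isolating [Ni^2+(aq)] in Q = 10^{−3.108} yields log [Ni^2+(aq)] = −1.542, i.e. 0.029 M.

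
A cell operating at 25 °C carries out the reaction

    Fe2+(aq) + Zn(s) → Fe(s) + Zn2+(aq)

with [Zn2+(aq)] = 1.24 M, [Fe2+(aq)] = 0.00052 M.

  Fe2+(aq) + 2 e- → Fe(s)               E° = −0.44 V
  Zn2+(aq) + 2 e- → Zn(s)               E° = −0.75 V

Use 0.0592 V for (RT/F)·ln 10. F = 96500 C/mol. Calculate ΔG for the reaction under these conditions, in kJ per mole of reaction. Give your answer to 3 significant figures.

The standard cell potential is −0.44 − (−0.75) = +0.31 V, with n = 2 electrons in the balanced equation.
The reaction quotient is [Zn2+(aq)] / [Fe2+(aq)] = 2.38×10^3; by Nernst, E = +0.31 − (0.0592/2)(3.377) = +0.2100 V.
Then ΔG = −nFE = −2 × 96500 × +0.2100 J/mol = −40.5 kJ/mol.

−40.5 kJ/mol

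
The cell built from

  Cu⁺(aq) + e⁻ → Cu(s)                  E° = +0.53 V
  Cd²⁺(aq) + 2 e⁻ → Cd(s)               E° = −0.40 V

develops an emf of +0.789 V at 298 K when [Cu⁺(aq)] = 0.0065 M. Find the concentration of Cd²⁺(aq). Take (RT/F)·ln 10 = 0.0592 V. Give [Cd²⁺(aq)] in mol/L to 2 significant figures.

With Cu⁺/Cu at the cathode and Cd²⁺/Cd at the anode, E°cell = +0.53 − (−0.40) = +0.93 V (n = 2).
Rearranging E = E° − (0.0592/n)·log Q gives log Q = 2(+0.93 − (+0.789))/0.0592 = 4.764.
For 2 Cu⁺(aq) + Cd(s) → 2 Cu(s) + Cd²⁺(aq), the reaction quotient is Q = [Cd²⁺(aq)] / [Cu⁺(aq)]^2.
Substituting the known concentrations and solving, log [Cd²⁺(aq)] = 0.390 and [Cd²⁺(aq)] = 2.5 M.

2.5 M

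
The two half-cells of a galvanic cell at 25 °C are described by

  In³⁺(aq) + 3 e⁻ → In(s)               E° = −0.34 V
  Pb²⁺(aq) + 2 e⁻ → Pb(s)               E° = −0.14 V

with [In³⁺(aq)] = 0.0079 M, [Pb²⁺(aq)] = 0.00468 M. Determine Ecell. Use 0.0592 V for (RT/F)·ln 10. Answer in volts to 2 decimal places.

The Pb²⁺/Pb couple has the more positive E°, so it is the cathode; In³⁺/In is the anode.
The standard potential is −0.14 − (−0.34) = +0.20 V and the balanced reaction transfers n = 6 electrons.
For the overall reaction 3 Pb²⁺(aq) + 2 In(s) → 3 Pb(s) + 2 In³⁺(aq), Q = [In³⁺(aq)]^2 / [Pb²⁺(aq)]^3 = 609, giving log Q = 2.785.
By the Nernst equation, E = +0.20 − (0.0592/6)·(2.785) = +0.17 V.

+0.17 V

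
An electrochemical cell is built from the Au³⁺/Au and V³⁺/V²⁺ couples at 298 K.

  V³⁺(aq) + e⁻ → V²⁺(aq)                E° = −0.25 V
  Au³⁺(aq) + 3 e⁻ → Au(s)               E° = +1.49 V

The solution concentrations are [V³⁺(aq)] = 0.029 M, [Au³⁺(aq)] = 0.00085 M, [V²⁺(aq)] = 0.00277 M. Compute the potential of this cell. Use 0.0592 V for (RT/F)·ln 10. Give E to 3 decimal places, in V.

+1.619 V

Since E°(Au³⁺/Au) > E°(V³⁺/V²⁺), Au³⁺/Au serves as the cathode.
The standard potential is +1.49 − (−0.25) = +1.74 V and the balanced reaction transfers n = 3 electrons.
The balanced reaction is Au³⁺(aq) + 3 V²⁺(aq) → Au(s) + 3 V³⁺(aq), so Q = [V³⁺(aq)]^3 / ([Au³⁺(aq)]·[V²⁺(aq)]^3) = 1.35×10^6 and log Q = 6.130.
By the Nernst equation, E = +1.74 − (0.0592/3)·(6.130) = +1.619 V.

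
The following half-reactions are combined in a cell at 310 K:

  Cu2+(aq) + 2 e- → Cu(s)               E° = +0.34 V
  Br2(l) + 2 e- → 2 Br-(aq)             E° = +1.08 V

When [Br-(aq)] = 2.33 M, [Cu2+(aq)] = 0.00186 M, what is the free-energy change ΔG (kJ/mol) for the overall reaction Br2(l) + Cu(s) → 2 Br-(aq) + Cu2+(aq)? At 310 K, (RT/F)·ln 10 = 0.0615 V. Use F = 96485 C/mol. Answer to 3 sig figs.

−155 kJ/mol

The standard cell potential is +1.08 − (+0.34) = +0.74 V, with n = 2 electrons in the balanced equation.
The reaction quotient is [Br-(aq)]^2·[Cu2+(aq)] = 0.0101; by Nernst, E = +0.74 − (0.0615/2)(−1.996) = +0.8014 V.
Then ΔG = −nFE = −2 × 96485 × +0.8014 J/mol = −155 kJ/mol.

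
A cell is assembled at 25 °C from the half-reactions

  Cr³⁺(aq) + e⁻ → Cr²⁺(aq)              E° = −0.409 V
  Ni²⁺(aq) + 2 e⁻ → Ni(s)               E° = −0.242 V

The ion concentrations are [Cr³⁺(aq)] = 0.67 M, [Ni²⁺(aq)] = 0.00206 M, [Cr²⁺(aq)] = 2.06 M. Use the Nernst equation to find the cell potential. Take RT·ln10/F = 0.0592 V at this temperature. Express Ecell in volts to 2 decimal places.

+0.12 V

Since E°(Ni²⁺/Ni) > E°(Cr³⁺/Cr²⁺), Ni²⁺/Ni serves as the cathode.
The standard potential is −0.242 − (−0.409) = +0.167 V and the balanced reaction transfers n = 2 electrons.
For the overall reaction Ni²⁺(aq) + 2 Cr²⁺(aq) → Ni(s) + 2 Cr³⁺(aq), Q = [Cr³⁺(aq)]^2 / ([Ni²⁺(aq)]·[Cr²⁺(aq)]^2) = 51.4, giving log Q = 1.711.
E = E° − (0.0592/n)·log Q = +0.167 − (0.0592/2)(1.711) = +0.12 V.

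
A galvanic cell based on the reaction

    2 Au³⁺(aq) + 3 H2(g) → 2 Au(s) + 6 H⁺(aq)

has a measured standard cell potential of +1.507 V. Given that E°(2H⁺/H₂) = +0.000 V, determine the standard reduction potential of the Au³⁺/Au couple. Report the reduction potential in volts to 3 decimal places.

In the reaction as written the Au³⁺/Au couple is reduced (cathode) and 2H⁺/H₂ is oxidized (anode), so E°cell = E°(Au³⁺/Au) − E°(2H⁺/H₂).
E°(Au³⁺/Au) = E°cell + E°(anode) = +1.507 + (+0.000) = +1.507 V.

+1.507 V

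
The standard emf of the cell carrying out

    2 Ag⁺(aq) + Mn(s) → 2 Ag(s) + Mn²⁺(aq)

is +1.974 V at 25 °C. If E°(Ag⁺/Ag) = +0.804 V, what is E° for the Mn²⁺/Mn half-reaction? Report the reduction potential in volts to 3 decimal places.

In the reaction as written the Ag⁺/Ag couple is reduced (cathode) and Mn²⁺/Mn is oxidized (anode), so E°cell = E°(Ag⁺/Ag) − E°(Mn²⁺/Mn).
E°(Mn²⁺/Mn) = E°(cathode) − E°cell = +0.804 − (+1.974) = −1.170 V.

−1.170 V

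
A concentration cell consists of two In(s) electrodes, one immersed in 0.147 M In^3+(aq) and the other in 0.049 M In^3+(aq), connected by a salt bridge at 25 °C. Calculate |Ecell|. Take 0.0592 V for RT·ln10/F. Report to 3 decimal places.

For a concentration cell E°cell = 0, since both electrodes use the same couple.
The compartment with the higher In^3+(aq) concentration (0.147 M) acts as the cathode; ions are reduced there and produced at the dilute (0.049 M) anode.
With n = 3, Ecell = −(0.0592/3)·log([dilute]/[conc]) = −(0.0592/3)·log(0.049/0.147) = +0.009 V.

0.009 V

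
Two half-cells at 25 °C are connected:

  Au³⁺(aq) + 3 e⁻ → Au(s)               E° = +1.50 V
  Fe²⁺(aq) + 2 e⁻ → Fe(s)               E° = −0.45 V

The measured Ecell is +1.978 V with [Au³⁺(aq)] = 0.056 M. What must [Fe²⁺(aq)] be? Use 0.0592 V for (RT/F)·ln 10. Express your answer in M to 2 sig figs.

0.017 M

Au³⁺/Au is the cathode (higher E°); E°cell = +1.50 − (−0.45) = +1.95 V with n = 6.
Rearranging E = E° − (0.0592/n)·log Q gives log Q = 6(+1.95 − (+1.978))/0.0592 = −2.838.
For 2 Au³⁺(aq) + 3 Fe(s) → 2 Au(s) + 3 Fe²⁺(aq), the reaction quotient is Q = [Fe²⁺(aq)]^3 / [Au³⁺(aq)]^2.
Substituting the known concentrations and solving, log [Fe²⁺(aq)] = −1.781 and [Fe²⁺(aq)] = 0.017 M.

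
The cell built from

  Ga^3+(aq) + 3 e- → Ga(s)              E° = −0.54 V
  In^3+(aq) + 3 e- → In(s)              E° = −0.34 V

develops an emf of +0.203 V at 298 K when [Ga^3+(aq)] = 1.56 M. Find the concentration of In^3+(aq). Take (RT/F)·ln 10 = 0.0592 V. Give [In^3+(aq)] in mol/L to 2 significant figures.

With In³⁺/In at the cathode and Ga³⁺/Ga at the anode, E°cell = −0.34 − (−0.54) = +0.20 V (n = 3).
Since E = E° − (0.0592/n)·log Q, log Q = n(E° − E)/0.0592 = −0.152.
For In^3+(aq) + Ga(s) → In(s) + Ga^3+(aq), the reaction quotient is Q = [Ga^3+(aq)] / [In^3+(aq)].
Substituting the known concentrations and solving, log [In^3+(aq)] = 0.345 and [In^3+(aq)] = 2.2 M.

2.2 M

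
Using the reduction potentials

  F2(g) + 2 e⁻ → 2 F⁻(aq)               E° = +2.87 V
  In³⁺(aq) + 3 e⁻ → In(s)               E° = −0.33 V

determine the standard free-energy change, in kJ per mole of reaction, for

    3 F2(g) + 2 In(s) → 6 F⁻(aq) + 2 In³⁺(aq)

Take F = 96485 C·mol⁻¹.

−1853 kJ/mol

In the reaction as written F2(g) is reduced, so the F₂/F⁻ couple is the cathode and In³⁺/In is the anode.
E°cell = +2.87 − (−0.33) = +3.20 V; balancing electrons gives n = 6.
ΔG° = −nFE°cell = −(6)(96485)(+3.20) J/mol = −1853 kJ/mol.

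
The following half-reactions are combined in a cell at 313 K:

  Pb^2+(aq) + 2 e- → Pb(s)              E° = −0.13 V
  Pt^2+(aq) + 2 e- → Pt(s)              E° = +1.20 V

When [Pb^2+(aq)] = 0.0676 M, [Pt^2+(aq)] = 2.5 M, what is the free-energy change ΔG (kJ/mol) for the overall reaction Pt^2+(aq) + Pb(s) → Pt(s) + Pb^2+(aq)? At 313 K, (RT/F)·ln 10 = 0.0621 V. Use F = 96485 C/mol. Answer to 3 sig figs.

−266 kJ/mol

E°cell = +1.20 − (−0.13) = +1.33 V; the balanced reaction transfers n = 2 electrons.
Here Q = [Pb^2+(aq)] / [Pt^2+(aq)] = 0.027 (log Q = −1.568), giving E = +1.33 − (0.0621/2)·(−1.568) = +1.3787 V.
ΔG = −nFE = −(2)(96485)(+1.3787) J/mol = −266 kJ/mol.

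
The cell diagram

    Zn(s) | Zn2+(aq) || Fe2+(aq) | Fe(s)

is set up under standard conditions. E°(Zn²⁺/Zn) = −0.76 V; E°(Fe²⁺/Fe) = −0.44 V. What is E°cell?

+0.32 V

By convention the left-hand electrode in cell notation is the anode (oxidation) and the right-hand electrode is the cathode (reduction).
E°cell = E°(right) − E°(left) = −0.44 − (−0.76) = +0.32 V.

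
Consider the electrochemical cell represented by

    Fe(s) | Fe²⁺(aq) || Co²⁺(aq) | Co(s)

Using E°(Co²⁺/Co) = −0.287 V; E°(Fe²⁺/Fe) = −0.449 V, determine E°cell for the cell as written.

By convention the left-hand electrode in cell notation is the anode (oxidation) and the right-hand electrode is the cathode (reduction).
E°cell = E°(right) − E°(left) = −0.287 − (−0.449) = +0.162 V.

+0.162 V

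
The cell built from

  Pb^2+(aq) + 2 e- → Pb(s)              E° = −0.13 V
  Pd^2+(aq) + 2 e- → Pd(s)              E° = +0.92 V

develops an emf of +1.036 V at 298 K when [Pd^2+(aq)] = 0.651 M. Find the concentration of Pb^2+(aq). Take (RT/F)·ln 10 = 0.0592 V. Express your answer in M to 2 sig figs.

1.9 M

The Pd²⁺/Pd couple has the larger reduction potential, so it is the cathode: E°cell = +0.92 − (−0.13) = +1.05 V and n = 2.
From the Nernst equation, log Q = n(E° − E)/0.0592 = 2·(+1.05 − (+1.036))/0.0592 = 0.473.
The balanced reaction is Pd^2+(aq) + Pb(s) → Pd(s) + Pb^2+(aq), so Q = [Pb^2+(aq)] / [Pd^2+(aq)].
Substituting the known concentrations and solving, log [Pb^2+(aq)] = 0.287 and [Pb^2+(aq)] = 1.9 M.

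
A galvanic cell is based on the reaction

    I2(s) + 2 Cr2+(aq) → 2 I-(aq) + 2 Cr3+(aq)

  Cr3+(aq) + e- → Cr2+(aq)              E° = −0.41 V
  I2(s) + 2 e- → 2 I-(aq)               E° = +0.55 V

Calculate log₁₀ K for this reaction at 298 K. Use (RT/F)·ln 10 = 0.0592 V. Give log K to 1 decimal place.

log K = 32.4

The I₂/I⁻ couple is reduced (cathode); E°cell = +0.55 − (−0.41) = +0.96 V with n = 2.
At equilibrium E = 0, so log K = nE°cell / 0.0592 = (2)(+0.96) / 0.0592 = 32.4.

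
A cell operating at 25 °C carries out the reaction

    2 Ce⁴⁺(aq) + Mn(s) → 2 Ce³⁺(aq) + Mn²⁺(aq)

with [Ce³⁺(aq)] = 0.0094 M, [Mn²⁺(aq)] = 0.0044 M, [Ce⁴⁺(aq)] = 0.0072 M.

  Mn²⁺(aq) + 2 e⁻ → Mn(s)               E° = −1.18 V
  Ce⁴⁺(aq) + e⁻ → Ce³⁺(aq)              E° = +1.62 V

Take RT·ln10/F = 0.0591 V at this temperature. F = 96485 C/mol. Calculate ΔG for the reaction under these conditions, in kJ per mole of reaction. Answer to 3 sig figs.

With Ce⁴⁺/Ce³⁺ reduced at the cathode, E°cell = +1.62 − (−1.18) = +2.80 V and n = 2.
The reaction quotient is ([Ce³⁺(aq)]^2·[Mn²⁺(aq)]) / [Ce⁴⁺(aq)]^2 = 0.0075; by Nernst, E = +2.80 − (0.0591/2)(−2.125) = +2.8628 V.
Finally ΔG = −nFE = −(2)(96485 C/mol)(+2.8628 V) = −552 kJ/mol.

−552 kJ/mol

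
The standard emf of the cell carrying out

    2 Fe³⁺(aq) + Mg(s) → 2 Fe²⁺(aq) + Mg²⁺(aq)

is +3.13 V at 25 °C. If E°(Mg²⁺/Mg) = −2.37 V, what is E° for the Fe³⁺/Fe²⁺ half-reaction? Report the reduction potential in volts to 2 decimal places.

In the reaction as written the Fe³⁺/Fe²⁺ couple is reduced (cathode) and Mg²⁺/Mg is oxidized (anode), so E°cell = E°(Fe³⁺/Fe²⁺) − E°(Mg²⁺/Mg).
E°(Fe³⁺/Fe²⁺) = E°cell + E°(anode) = +3.13 + (−2.37) = +0.76 V.

+0.76 V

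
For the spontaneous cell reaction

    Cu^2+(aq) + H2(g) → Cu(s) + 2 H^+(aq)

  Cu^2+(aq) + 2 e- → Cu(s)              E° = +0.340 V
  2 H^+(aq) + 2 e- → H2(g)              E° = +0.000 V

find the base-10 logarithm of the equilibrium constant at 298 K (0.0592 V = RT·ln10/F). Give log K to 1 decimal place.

log K = 11.5

The Cu²⁺/Cu couple is reduced (cathode); E°cell = +0.340 − (+0.000) = +0.340 V with n = 2.
At equilibrium E = 0, so log K = nE°cell / 0.0592 = (2)(+0.340) / 0.0592 = 11.5.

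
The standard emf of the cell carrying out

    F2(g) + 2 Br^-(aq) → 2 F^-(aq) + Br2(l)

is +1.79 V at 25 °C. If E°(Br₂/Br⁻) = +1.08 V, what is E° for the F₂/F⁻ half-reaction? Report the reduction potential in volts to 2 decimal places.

In the reaction as written the F₂/F⁻ couple is reduced (cathode) and Br₂/Br⁻ is oxidized (anode), so E°cell = E°(F₂/F⁻) − E°(Br₂/Br⁻).
E°(F₂/F⁻) = E°cell + E°(anode) = +1.79 + (+1.08) = +2.87 V.

+2.87 V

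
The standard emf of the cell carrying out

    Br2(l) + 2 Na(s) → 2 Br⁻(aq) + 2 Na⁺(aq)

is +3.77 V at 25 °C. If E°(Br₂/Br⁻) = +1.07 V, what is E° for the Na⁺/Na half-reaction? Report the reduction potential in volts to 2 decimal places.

In the reaction as written the Br₂/Br⁻ couple is reduced (cathode) and Na⁺/Na is oxidized (anode), so E°cell = E°(Br₂/Br⁻) − E°(Na⁺/Na).
E°(Na⁺/Na) = E°(cathode) − E°cell = +1.07 − (+3.77) = −2.70 V.

−2.70 V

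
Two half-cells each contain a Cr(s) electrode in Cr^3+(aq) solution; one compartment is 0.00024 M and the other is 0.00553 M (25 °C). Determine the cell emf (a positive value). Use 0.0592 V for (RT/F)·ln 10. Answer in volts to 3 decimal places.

0.027 V

For a concentration cell E°cell = 0, since both electrodes use the same couple.
The compartment with the higher Cr^3+(aq) concentration (0.00553 M) acts as the cathode; ions are reduced there and produced at the dilute (0.00024 M) anode.
With n = 3, Ecell = −(0.0592/3)·log([dilute]/[conc]) = −(0.0592/3)·log(0.00024/0.00553) = +0.027 V.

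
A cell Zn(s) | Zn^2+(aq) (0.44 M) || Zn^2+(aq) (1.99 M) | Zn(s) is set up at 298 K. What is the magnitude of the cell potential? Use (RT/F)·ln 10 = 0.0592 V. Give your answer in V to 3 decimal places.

0.019 V

For a concentration cell E°cell = 0, since both electrodes use the same couple.
The compartment with the higher Zn^2+(aq) concentration (1.99 M) acts as the cathode; ions are reduced there and produced at the dilute (0.44 M) anode.
With n = 2, Ecell = −(0.0592/2)·log([dilute]/[conc]) = −(0.0592/2)·log(0.44/1.99) = +0.019 V.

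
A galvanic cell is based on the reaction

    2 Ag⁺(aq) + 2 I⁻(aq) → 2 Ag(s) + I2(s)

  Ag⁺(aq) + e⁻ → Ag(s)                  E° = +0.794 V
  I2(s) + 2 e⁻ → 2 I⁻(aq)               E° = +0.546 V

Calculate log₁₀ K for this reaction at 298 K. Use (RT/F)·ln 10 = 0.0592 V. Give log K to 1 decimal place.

log K = 8.4

The Ag⁺/Ag couple is reduced (cathode); E°cell = +0.794 − (+0.546) = +0.248 V with n = 2.
At equilibrium E = 0, so log K = nE°cell / 0.0592 = (2)(+0.248) / 0.0592 = 8.4.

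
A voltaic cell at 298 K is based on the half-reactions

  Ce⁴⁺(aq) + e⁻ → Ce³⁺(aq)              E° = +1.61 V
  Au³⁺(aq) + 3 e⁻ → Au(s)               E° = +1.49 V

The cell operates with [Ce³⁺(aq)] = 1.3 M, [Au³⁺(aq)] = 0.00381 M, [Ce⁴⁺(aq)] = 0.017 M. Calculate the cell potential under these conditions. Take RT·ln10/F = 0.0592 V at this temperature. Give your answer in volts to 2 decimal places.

+0.06 V

The Ce⁴⁺/Ce³⁺ couple has the more positive E°, so it is the cathode; Au³⁺/Au is the anode.
The standard potential is +1.61 − (+1.49) = +0.12 V and the balanced reaction transfers n = 3 electrons.
The balanced reaction is 3 Ce⁴⁺(aq) + Au(s) → 3 Ce³⁺(aq) + Au³⁺(aq), so Q = ([Ce³⁺(aq)]^3·[Au³⁺(aq)]) / [Ce⁴⁺(aq)]^3 = 1.7×10^3 and log Q = 3.231.
Applying E = E° − (RT ln10/nF)·log Q gives +0.12 − (0.0592/3)(3.231) = +0.06 V.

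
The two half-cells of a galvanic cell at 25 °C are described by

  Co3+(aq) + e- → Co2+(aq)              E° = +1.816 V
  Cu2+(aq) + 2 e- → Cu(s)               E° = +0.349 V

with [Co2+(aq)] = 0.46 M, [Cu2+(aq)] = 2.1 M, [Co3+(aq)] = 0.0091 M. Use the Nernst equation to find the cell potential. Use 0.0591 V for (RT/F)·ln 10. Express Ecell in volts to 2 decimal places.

Co³⁺/Co²⁺ is reduced (cathode, E° = +1.816 V) and Cu²⁺/Cu is oxidized (anode).
The standard potential is +1.816 − (+0.349) = +1.467 V and the balanced reaction transfers n = 2 electrons.
Balancing gives 2 Co3+(aq) + Cu(s) → 2 Co2+(aq) + Cu2+(aq); hence Q = ([Co2+(aq)]^2·[Cu2+(aq)]) / [Co3+(aq)]^2 = 5.37×10^3 (log Q = 3.730).
E = E° − (0.0591/n)·log Q = +1.467 − (0.0591/2)(3.730) = +1.36 V.

+1.36 V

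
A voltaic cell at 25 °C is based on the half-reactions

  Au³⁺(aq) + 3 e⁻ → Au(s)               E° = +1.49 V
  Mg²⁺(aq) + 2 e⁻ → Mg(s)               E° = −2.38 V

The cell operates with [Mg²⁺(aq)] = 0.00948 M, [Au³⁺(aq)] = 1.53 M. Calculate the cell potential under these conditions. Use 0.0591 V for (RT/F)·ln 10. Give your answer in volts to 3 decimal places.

The Au³⁺/Au couple has the more positive E°, so it is the cathode; Mg²⁺/Mg is the anode.
E°cell = +1.49 − (−2.38) = +3.87 V, with n = 6 electrons transferred.
Balancing gives 2 Au³⁺(aq) + 3 Mg(s) → 2 Au(s) + 3 Mg²⁺(aq); hence Q = [Mg²⁺(aq)]^3 / [Au³⁺(aq)]^2 = 3.64×10^−7 (log Q = −6.439).
E = E° − (0.0591/n)·log Q = +3.87 − (0.0591/6)(−6.439) = +3.933 V.

+3.933 V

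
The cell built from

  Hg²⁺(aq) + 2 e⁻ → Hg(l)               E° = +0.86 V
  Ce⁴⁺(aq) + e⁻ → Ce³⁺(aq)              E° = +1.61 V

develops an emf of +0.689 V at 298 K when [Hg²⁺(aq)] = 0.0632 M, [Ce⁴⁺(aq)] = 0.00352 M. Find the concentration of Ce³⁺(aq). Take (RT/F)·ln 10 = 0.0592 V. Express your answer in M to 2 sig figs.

0.15 M

Ce⁴⁺/Ce³⁺ is the cathode (higher E°); E°cell = +1.61 − (+0.86) = +0.75 V with n = 2.
From the Nernst equation, log Q = n(E° − E)/0.0592 = 2·(+0.75 − (+0.689))/0.0592 = 2.061.
Balancing electrons gives 2 Ce⁴⁺(aq) + Hg(l) → 2 Ce³⁺(aq) + Hg²⁺(aq); thus Q = ([Ce³⁺(aq)]^2·[Hg²⁺(aq)]) / [Ce⁴⁺(aq)]^2.
Solving for the unknown gives log [Ce³⁺(aq)] = −0.823, so [Ce³⁺(aq)] ≈ 0.15 M.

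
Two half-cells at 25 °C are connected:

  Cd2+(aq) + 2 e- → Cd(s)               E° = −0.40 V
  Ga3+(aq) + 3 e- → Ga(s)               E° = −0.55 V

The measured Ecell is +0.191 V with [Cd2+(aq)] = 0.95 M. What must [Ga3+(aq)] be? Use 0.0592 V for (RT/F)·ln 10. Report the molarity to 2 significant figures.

0.0077 M

Cd²⁺/Cd is the cathode (higher E°); E°cell = −0.40 − (−0.55) = +0.15 V with n = 6.
Since E = E° − (0.0592/n)·log Q, log Q = n(E° − E)/0.0592 = −4.155.
For 3 Cd2+(aq) + 2 Ga(s) → 3 Cd(s) + 2 Ga3+(aq), the reaction quotient is Q = [Ga3+(aq)]^2 / [Cd2+(aq)]^3.
Substituting the known concentrations and solving, log [Ga3+(aq)] = −2.111 and [Ga3+(aq)] = 0.0077 M.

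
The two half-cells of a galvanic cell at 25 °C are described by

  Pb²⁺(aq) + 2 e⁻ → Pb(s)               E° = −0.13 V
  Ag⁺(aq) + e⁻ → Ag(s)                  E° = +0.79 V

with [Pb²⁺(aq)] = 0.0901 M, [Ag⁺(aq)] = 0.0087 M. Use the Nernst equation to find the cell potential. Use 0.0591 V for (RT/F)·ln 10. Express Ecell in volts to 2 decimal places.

Ag⁺/Ag is reduced (cathode, E° = +0.79 V) and Pb²⁺/Pb is oxidized (anode).
E°cell = +0.79 − (−0.13) = +0.92 V, with n = 2 electrons transferred.
For the overall reaction 2 Ag⁺(aq) + Pb(s) → 2 Ag(s) + Pb²⁺(aq), Q = [Pb²⁺(aq)] / [Ag⁺(aq)]^2 = 1.19×10^3, giving log Q = 3.076.
E = E° − (0.0591/n)·log Q = +0.92 − (0.0591/2)(3.076) = +0.83 V.

+0.83 V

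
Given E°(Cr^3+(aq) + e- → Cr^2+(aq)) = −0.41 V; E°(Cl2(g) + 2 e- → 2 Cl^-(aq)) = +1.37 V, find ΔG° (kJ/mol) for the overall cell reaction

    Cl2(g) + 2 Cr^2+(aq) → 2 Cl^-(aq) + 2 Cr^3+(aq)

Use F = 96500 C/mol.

In the reaction as written Cl2(g) is reduced, so the Cl₂/Cl⁻ couple is the cathode and Cr³⁺/Cr²⁺ is the anode.
E°cell = +1.37 − (−0.41) = +1.78 V; balancing electrons gives n = 2.
ΔG° = −nFE°cell = −(2)(96500)(+1.78) J/mol = −344 kJ/mol.

−344 kJ/mol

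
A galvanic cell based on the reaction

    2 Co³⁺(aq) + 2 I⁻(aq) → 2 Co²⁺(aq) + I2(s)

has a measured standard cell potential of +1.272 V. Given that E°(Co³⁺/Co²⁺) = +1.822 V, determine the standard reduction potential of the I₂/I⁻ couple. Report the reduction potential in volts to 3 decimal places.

+0.550 V

In the reaction as written the Co³⁺/Co²⁺ couple is reduced (cathode) and I₂/I⁻ is oxidized (anode), so E°cell = E°(Co³⁺/Co²⁺) − E°(I₂/I⁻).
E°(I₂/I⁻) = E°(cathode) − E°cell = +1.822 − (+1.272) = +0.550 V.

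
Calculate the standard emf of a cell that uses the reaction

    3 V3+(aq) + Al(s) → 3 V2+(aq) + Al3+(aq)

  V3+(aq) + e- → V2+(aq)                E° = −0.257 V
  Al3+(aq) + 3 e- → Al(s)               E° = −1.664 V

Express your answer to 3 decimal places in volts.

+1.407 V

V3+(aq) gains electrons, so the V³⁺/V²⁺ couple is the cathode; the Al³⁺/Al couple is the anode.
E°cell = E°(cathode) − E°(anode) = −0.257 − (−1.664) = +1.407 V.
The positive value indicates the reaction is spontaneous as written.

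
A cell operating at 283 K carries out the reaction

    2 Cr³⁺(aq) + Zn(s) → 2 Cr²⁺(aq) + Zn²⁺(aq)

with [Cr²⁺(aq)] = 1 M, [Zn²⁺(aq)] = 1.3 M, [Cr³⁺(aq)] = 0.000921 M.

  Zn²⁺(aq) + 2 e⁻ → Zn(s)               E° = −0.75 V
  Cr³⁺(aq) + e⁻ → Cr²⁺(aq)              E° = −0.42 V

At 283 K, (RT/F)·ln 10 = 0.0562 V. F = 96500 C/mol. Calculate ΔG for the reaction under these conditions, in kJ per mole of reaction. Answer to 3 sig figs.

−30.1 kJ/mol

E°cell = −0.42 − (−0.75) = +0.33 V; the balanced reaction transfers n = 2 electrons.
The reaction quotient is ([Cr²⁺(aq)]^2·[Zn²⁺(aq)]) / [Cr³⁺(aq)]^2 = 1.53×10^6; by Nernst, E = +0.33 − (0.0562/2)(6.185) = +0.1562 V.
ΔG = −nFE = −(2)(96500)(+0.1562) J/mol = −30.1 kJ/mol.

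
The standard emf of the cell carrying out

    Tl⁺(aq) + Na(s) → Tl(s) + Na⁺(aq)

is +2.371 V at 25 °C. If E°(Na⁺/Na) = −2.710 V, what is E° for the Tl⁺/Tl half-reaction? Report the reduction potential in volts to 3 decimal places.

In the reaction as written the Tl⁺/Tl couple is reduced (cathode) and Na⁺/Na is oxidized (anode), so E°cell = E°(Tl⁺/Tl) − E°(Na⁺/Na).
E°(Tl⁺/Tl) = E°cell + E°(anode) = +2.371 + (−2.710) = −0.339 V.

−0.339 V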